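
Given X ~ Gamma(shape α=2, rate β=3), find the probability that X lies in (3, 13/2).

P(3 < X < 13/2) = ∫_{3}^{13/2} f(x) dx
where f(x) = 9 x e^{- 3 x}
= - \frac{41}{2 e^{\frac{39}{2}}} + \frac{10}{e^{9}}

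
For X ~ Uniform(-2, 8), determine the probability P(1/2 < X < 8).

P(1/2 < X < 8) = ∫_{1/2}^{8} f(x) dx
where f(x) = \frac{1}{10}
= \frac{3}{4}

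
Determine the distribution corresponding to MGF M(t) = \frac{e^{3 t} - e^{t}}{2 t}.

The MGF M(t) = \frac{e^{3 t} - e^{t}}{2 t} is the standard form for the Uniform distribution.
Comparing with the known MGF formula identifies: Uniform(1, 3)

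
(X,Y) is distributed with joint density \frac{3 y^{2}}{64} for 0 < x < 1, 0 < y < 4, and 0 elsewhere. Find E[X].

f_X(x) = ∫_0^4 \frac{3 y^{2}}{64} dy = 1
E[X] = ∫_0^1 x × (1) dx = \frac{1}{2}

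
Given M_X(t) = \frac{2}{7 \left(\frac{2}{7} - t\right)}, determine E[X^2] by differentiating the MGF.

To find E[X^2], compute M^(2)(0):
M^(1)(t) = \frac{2}{7 \left(\frac{2}{7} - t\right)^{2}}
M^(2)(t) = \frac{4}{7 \left(\frac{2}{7} - t\right)^{3}}
M^(2)(0) = \frac{49}{2}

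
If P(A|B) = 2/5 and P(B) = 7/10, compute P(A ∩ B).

By definition, P(A|B) = P(A ∩ B) / P(B)
So P(A ∩ B) = P(A|B) × P(B)
= 2/5 × 7/10
= 7/25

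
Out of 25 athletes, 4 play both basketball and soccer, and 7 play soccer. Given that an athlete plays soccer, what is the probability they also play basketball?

P(A ∩ B) = 4/25
P(B) = 7/25
P(A|B) = P(A ∩ B) / P(B) = (4/25) / (7/25) = 4/7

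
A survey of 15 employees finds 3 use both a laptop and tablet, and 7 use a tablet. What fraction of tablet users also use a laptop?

P(A ∩ B) = 3/15 = 1/5
P(B) = 7/15
P(A|B) = P(A ∩ B) / P(B) = (1/5) / (7/15) = 3/7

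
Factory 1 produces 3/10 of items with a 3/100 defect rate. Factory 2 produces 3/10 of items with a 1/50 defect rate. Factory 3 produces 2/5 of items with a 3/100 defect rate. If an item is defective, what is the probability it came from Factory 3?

Using Bayes' theorem:
P(F1) = 3/10, P(D|F1) = 3/100
P(F2) = 3/10, P(D|F2) = 1/50
P(F3) = 2/5, P(D|F3) = 3/100
P(D) = P(D|F1)P(F1) + P(D|F2)P(F2) + P(D|F3)P(F3)
     = \frac{27}{1000}
P(F3|D) = P(D|F3)P(F3) / P(D)
= \frac{4}{9}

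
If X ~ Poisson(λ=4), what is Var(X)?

For X ~ Poisson(λ=4):
Var(X) = 4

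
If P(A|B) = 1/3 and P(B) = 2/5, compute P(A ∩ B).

By definition, P(A|B) = P(A ∩ B) / P(B)
So P(A ∩ B) = P(A|B) × P(B)
= 1/3 × 2/5
= 2/15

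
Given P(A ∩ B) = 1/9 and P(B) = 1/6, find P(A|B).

P(A|B) = P(A ∩ B) / P(B)
= (1/9) / (1/6)
= 2/3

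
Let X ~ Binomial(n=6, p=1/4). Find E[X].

For X ~ Binomial(n=6, p=1/4), the expected value is:
E[X] = \frac{3}{2}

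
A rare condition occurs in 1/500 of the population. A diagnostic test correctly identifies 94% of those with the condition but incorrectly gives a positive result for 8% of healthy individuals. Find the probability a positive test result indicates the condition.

Let D = the rare event, + = positive/flagged.
P(D) = 1/500
P(+|D) = 94/100 = 47/50
P(+|D') = 8/100 = 2/25
P(+) = P(+|D)P(D) + P(+|D')P(D')
     = \frac{47}{50} × \frac{1}{500} + \frac{2}{25} × \frac{499}{500}
     = \frac{2043}{25000}
P(D|+) = P(+|D)P(D)/P(+) = \frac{47}{2043}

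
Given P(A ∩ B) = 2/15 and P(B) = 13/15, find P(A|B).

P(A|B) = P(A ∩ B) / P(B)
= (2/15) / (13/15)
= 2/13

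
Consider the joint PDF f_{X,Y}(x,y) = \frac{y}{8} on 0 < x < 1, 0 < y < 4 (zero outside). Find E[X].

f_X(x) = ∫_0^4 \frac{y}{8} dy = 1
E[X] = ∫_0^1 x × (1) dx = \frac{1}{2}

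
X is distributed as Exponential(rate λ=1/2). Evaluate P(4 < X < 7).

P(4 < X < 7) = ∫_{4}^{7} f(x) dx
where f(x) = \frac{e^{- \frac{x}{2}}}{2}
= - \frac{1}{e^{\frac{7}{2}}} + e^{-2}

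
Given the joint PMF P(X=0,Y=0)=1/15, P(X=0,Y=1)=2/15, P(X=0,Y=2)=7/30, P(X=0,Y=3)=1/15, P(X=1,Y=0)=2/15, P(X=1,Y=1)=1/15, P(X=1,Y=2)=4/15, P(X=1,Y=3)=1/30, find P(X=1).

P(X=1) = P(X=1,Y=0) + P(X=1,Y=1) + P(X=1,Y=2) + P(X=1,Y=3)
= 2/15 + 1/15 + 4/15 + 1/30
= 1/2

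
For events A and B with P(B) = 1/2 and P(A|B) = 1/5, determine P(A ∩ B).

By definition, P(A|B) = P(A ∩ B) / P(B)
So P(A ∩ B) = P(A|B) × P(B)
= 1/5 × 1/2
= 1/10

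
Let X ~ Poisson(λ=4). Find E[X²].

Using the identity E[X²] = Var(X) + (E[X])²:
E[X] = 4
Var(X) = 4
E[X²] = 4 + (4)²
= 20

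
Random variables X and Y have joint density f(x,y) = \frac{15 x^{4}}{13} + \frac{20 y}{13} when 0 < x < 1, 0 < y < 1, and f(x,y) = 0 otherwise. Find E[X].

E[X] = ∫_0^1 ∫_0^1 x × f(x,y) dy dx
= ∫_0^1 ∫_0^1 x × (\frac{15 x^{4}}{13} + \frac{20 y}{13}) dy dx
= \frac{15}{26}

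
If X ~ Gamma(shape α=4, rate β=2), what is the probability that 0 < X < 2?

P(0 < X < 2) = ∫_{0}^{2} f(x) dx
where f(x) = \frac{8 x^{3} e^{- 2 x}}{3}
= 1 - \frac{71}{3 e^{4}}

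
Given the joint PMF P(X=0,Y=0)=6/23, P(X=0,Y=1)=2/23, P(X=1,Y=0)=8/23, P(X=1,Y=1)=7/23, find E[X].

First find marginal of X:
P(X=0) = 8/23
P(X=1) = 15/23
E[X] = 0 × 8/23 + 1 × 15/23 = 15/23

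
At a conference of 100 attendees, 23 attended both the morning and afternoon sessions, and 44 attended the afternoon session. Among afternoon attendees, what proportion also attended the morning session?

P(A ∩ B) = 23/100
P(B) = 44/100 = 11/25
P(A|B) = P(A ∩ B) / P(B) = (23/100) / (11/25) = 23/44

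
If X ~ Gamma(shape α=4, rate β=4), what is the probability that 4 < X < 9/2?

P(4 < X < 9/2) = ∫_{4}^{9/2} f(x) dx
where f(x) = \frac{128 x^{3} e^{- 4 x}}{3}
= \frac{-3459 + 2483 e^{2}}{3 e^{18}}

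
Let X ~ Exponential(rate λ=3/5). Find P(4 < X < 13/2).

P(4 < X < 13/2) = ∫_{4}^{13/2} f(x) dx
where f(x) = \frac{3 e^{- \frac{3 x}{5}}}{5}
= - \frac{1}{e^{\frac{39}{10}}} + e^{- \frac{12}{5}}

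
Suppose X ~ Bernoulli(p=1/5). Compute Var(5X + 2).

For X ~ Bernoulli(p=1/5):
Var(X) = \frac{4}{25}
Var(5X + 2) = (5)² × Var(X) = 25 × \frac{4}{25} = 4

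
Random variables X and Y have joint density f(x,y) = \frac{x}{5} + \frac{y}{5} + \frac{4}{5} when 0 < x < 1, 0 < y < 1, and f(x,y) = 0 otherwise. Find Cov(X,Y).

E[XY] = ∫∫ xy × f(x,y) dx dy = \frac{4}{15}
E[X] = \frac{31}{60}
E[Y] = \frac{31}{60}
Cov(X,Y) = E[XY] - E[X]E[Y] = - \frac{1}{3600}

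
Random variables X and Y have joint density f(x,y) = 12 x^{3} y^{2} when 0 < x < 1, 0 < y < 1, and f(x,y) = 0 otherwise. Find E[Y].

E[Y] = ∫_0^1 ∫_0^1 y × f(x,y) dx dy
= \frac{3}{4}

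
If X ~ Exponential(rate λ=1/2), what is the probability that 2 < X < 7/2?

P(2 < X < 7/2) = ∫_{2}^{7/2} f(x) dx
where f(x) = \frac{e^{- \frac{x}{2}}}{2}
= - \frac{1}{e^{\frac{7}{4}}} + e^{-1}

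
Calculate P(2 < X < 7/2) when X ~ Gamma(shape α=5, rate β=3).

P(2 < X < 7/2) = ∫_{2}^{7/2} f(x) dx
where f(x) = \frac{81 x^{4} e^{- 3 x}}{8}
= - \frac{98051}{128 e^{\frac{21}{2}}} + \frac{115}{e^{6}}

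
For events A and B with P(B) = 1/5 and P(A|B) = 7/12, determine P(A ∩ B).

By definition, P(A|B) = P(A ∩ B) / P(B)
So P(A ∩ B) = P(A|B) × P(B)
= 7/12 × 1/5
= 7/60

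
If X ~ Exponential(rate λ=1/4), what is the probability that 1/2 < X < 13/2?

P(1/2 < X < 13/2) = ∫_{1/2}^{13/2} f(x) dx
where f(x) = \frac{e^{- \frac{x}{4}}}{4}
= - \frac{1 - e^{\frac{3}{2}}}{e^{\frac{13}{8}}}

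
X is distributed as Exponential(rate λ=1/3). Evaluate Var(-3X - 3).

For X ~ Exponential(rate λ=1/3):
Var(X) = 9
Var(-3X - 3) = (-3)² × Var(X) = 9 × 9 = 81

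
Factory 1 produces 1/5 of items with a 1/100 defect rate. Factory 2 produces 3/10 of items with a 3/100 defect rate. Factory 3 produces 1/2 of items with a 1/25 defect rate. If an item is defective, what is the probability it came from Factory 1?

Using Bayes' theorem:
P(F1) = 1/5, P(D|F1) = 1/100
P(F2) = 3/10, P(D|F2) = 3/100
P(F3) = 1/2, P(D|F3) = 1/25
P(D) = P(D|F1)P(F1) + P(D|F2)P(F2) + P(D|F3)P(F3)
     = \frac{31}{1000}
P(F1|D) = P(D|F1)P(F1) / P(D)
= \frac{2}{31}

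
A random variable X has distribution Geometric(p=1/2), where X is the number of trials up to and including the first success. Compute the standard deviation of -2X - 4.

For X ~ Geometric(p=1/2), where X is the number of trials up to and including the first success:
Var(X) = 2
SD(X) = √(Var(X)) = √(2) = \sqrt{2}
SD(-2X - 4) = |-2| × SD(X) = 2 × \sqrt{2} = 2 \sqrt{2}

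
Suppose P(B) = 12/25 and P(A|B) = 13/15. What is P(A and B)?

By definition, P(A|B) = P(A ∩ B) / P(B)
So P(A ∩ B) = P(A|B) × P(B)
= 13/15 × 12/25
= 52/125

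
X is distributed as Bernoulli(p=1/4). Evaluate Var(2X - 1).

For X ~ Bernoulli(p=1/4):
Var(X) = \frac{3}{16}
Var(2X - 1) = (2)² × Var(X) = 4 × \frac{3}{16} = \frac{3}{4}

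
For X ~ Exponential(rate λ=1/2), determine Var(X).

For X ~ Exponential(rate λ=1/2):
Var(X) = 4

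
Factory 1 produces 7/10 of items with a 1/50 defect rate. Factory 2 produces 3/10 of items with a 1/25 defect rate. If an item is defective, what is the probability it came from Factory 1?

Using Bayes' theorem:
P(F1) = 7/10, P(D|F1) = 1/50
P(F2) = 3/10, P(D|F2) = 1/25
P(D) = P(D|F1)P(F1) + P(D|F2)P(F2)
     = \frac{13}{500}
P(F1|D) = P(D|F1)P(F1) / P(D)
= \frac{7}{13}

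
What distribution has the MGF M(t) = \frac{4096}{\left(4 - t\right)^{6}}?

The MGF M(t) = \frac{4096}{\left(4 - t\right)^{6}} is the standard form for the Gamma distribution.
Comparing with the known MGF formula identifies: Gamma(shape α=6, rate β=4)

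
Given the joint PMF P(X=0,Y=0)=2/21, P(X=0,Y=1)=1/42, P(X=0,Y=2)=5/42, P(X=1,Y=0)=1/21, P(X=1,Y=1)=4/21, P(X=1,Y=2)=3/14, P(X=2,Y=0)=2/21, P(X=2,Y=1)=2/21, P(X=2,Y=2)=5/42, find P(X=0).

P(X=0) = P(X=0,Y=0) + P(X=0,Y=1) + P(X=0,Y=2)
= 2/21 + 1/42 + 5/42
= 5/21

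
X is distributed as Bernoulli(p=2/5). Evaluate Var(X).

For X ~ Bernoulli(p=2/5):
Var(X) = \frac{6}{25}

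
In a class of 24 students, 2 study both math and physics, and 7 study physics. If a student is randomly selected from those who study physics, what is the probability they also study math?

P(A ∩ B) = 2/24 = 1/12
P(B) = 7/24
P(A|B) = P(A ∩ B) / P(B) = (1/12) / (7/24) = 2/7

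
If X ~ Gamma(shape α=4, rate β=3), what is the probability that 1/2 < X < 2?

P(1/2 < X < 2) = ∫_{1/2}^{2} f(x) dx
where f(x) = \frac{27 x^{3} e^{- 3 x}}{2}
= - \frac{61}{e^{6}} + \frac{67}{16 e^{\frac{3}{2}}}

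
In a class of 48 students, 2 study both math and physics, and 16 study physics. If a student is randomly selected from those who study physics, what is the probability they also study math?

P(A ∩ B) = 2/48 = 1/24
P(B) = 16/48 = 1/3
P(A|B) = P(A ∩ B) / P(B) = (1/24) / (1/3) = 1/8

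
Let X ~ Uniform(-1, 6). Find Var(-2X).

For X ~ Uniform(-1, 6):
Var(X) = \frac{49}{12}
Var(-2X) = (-2)² × Var(X) = 4 × \frac{49}{12} = \frac{49}{3}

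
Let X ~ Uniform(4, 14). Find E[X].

For X ~ Uniform(4, 14), the expected value is:
E[X] = 9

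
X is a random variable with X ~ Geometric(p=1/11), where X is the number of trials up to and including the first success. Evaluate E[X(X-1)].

E[X(X-1)] = E[X² - X] = E[X²] - E[X]
E[X] = 11
E[X²] = Var(X) + (E[X])² = 110 + (11)² = 231
E[X(X-1)] = 231 - 11 = 220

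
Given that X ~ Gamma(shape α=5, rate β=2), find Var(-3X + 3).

For X ~ Gamma(shape α=5, rate β=2):
Var(X) = \frac{5}{4}
Var(-3X + 3) = (-3)² × Var(X) = 9 × \frac{5}{4} = \frac{45}{4}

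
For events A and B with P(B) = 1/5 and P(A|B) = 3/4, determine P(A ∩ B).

By definition, P(A|B) = P(A ∩ B) / P(B)
So P(A ∩ B) = P(A|B) × P(B)
= 3/4 × 1/5
= 3/20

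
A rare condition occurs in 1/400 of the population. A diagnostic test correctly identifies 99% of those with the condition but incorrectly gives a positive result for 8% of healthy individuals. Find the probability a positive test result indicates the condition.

Let D = the rare event, + = positive/flagged.
P(D) = 1/400
P(+|D) = 99/100
P(+|D') = 8/100 = 2/25
P(+) = P(+|D)P(D) + P(+|D')P(D')
     = \frac{99}{100} × \frac{1}{400} + \frac{2}{25} × \frac{399}{400}
     = \frac{3291}{40000}
P(D|+) = P(+|D)P(D)/P(+) = \frac{33}{1097}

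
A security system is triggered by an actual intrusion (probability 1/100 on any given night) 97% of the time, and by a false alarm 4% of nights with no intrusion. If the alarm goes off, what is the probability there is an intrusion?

Let D = the rare event, + = positive/flagged.
P(D) = 1/100
P(+|D) = 97/100
P(+|D') = 4/100 = 1/25
P(+) = P(+|D)P(D) + P(+|D')P(D')
     = \frac{97}{100} × \frac{1}{100} + \frac{1}{25} × \frac{99}{100}
     = \frac{493}{10000}
P(D|+) = P(+|D)P(D)/P(+) = \frac{97}{493}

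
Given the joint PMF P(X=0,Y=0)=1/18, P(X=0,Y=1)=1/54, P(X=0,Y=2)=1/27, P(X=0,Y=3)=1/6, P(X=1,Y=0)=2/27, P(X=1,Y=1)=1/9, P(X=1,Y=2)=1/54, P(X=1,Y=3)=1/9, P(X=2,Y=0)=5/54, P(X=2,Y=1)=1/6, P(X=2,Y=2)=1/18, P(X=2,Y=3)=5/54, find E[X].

First find marginal of X:
P(X=0) = 5/18
P(X=1) = 17/54
P(X=2) = 11/27
E[X] = 0 × 5/18 + 1 × 17/54 + 2 × 11/27 = 61/54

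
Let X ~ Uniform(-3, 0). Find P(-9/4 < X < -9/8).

P(-9/4 < X < -9/8) = ∫_{-9/4}^{-9/8} f(x) dx
where f(x) = \frac{1}{3}
= \frac{3}{8}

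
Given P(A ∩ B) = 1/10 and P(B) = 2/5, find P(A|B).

P(A|B) = P(A ∩ B) / P(B)
= (1/10) / (2/5)
= 1/4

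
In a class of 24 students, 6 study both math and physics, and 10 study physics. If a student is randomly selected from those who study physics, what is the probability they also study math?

P(A ∩ B) = 6/24 = 1/4
P(B) = 10/24 = 5/12
P(A|B) = P(A ∩ B) / P(B) = (1/4) / (5/12) = 3/5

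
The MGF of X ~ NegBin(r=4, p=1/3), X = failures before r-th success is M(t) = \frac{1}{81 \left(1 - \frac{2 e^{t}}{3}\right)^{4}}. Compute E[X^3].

To find E[X^3], compute M^(3)(0):
M^(1)(t) = \frac{8 e^{t}}{243 \left(1 - \frac{2 e^{t}}{3}\right)^{5}}
M^(2)(t) = \frac{8 e^{t}}{243 \left(1 - \frac{2 e^{t}}{3}\right)^{5}} + \frac{80 e^{2 t}}{729 \left(1 - \frac{2 e^{t}}{3}\right)^{6}}
M^(3)(t) = \frac{8 e^{t}}{243 \left(1 - \frac{2 e^{t}}{3}\right)^{5}} + \frac{80 e^{2 t}}{243 \left(1 - \frac{2 e^{t}}{3}\right)^{6}} + \frac{320 e^{3 t}}{729 \left(1 - \frac{2 e^{t}}{3}\right)^{7}}
M^(3)(0) = 1208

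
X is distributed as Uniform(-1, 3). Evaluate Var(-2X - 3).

For X ~ Uniform(-1, 3):
Var(X) = \frac{4}{3}
Var(-2X - 3) = (-2)² × Var(X) = 4 × \frac{4}{3} = \frac{16}{3}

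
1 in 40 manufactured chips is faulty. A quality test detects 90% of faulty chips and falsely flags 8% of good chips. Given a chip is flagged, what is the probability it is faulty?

Let D = the rare event, + = positive/flagged.
P(D) = 1/40
P(+|D) = 90/100 = 9/10
P(+|D') = 8/100 = 2/25
P(+) = P(+|D)P(D) + P(+|D')P(D')
     = \frac{9}{10} × \frac{1}{40} + \frac{2}{25} × \frac{39}{40}
     = \frac{201}{2000}
P(D|+) = P(+|D)P(D)/P(+) = \frac{15}{67}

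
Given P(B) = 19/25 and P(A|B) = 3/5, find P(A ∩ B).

By definition, P(A|B) = P(A ∩ B) / P(B)
So P(A ∩ B) = P(A|B) × P(B)
= 3/5 × 19/25
= 57/125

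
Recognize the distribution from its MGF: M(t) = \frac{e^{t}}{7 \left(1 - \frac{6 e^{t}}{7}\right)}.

The MGF M(t) = \frac{e^{t}}{7 \left(1 - \frac{6 e^{t}}{7}\right)} is the standard form for the Geometric distribution.
Comparing with the known MGF formula identifies: Geometric(p=1/7), X = trial number of first success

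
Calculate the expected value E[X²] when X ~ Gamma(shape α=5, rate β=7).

Using the identity E[X²] = Var(X) + (E[X])²:
E[X] = \frac{5}{7}
Var(X) = \frac{5}{49}
E[X²] = \frac{5}{49} + (\frac{5}{7})²
= \frac{30}{49}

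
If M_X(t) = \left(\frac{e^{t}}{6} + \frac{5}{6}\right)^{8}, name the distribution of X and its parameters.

The MGF M(t) = \left(\frac{e^{t}}{6} + \frac{5}{6}\right)^{8} is the standard form for the Binomial distribution.
Comparing with the known MGF formula identifies: Binomial(n=8, p=1/6)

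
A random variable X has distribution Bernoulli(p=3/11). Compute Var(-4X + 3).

For X ~ Bernoulli(p=3/11):
Var(X) = \frac{24}{121}
Var(-4X + 3) = (-4)² × Var(X) = 16 × \frac{24}{121} = \frac{384}{121}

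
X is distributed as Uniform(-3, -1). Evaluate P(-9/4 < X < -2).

P(-9/4 < X < -2) = ∫_{-9/4}^{-2} f(x) dx
where f(x) = \frac{1}{2}
= \frac{1}{8}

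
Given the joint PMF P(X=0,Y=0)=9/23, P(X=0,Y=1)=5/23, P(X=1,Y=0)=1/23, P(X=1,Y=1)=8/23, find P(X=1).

P(X=1) = P(X=1,Y=0) + P(X=1,Y=1)
= 1/23 + 8/23
= 9/23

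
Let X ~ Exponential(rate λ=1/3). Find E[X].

For X ~ Exponential(rate λ=1/3), the expected value is:
E[X] = 3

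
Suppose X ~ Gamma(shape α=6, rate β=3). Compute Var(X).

For X ~ Gamma(shape α=6, rate β=3):
Var(X) = \frac{2}{3}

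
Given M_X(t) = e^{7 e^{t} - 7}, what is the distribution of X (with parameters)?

The MGF M(t) = e^{7 e^{t} - 7} is the standard form for the Poisson distribution.
Comparing with the known MGF formula identifies: Poisson(λ=7)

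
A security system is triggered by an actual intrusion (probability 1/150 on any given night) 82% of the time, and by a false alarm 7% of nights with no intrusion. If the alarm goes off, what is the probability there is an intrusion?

Let D = the rare event, + = positive/flagged.
P(D) = 1/150
P(+|D) = 82/100 = 41/50
P(+|D') = 7/100
P(+) = P(+|D)P(D) + P(+|D')P(D')
     = \frac{41}{50} × \frac{1}{150} + \frac{7}{100} × \frac{149}{150}
     = \frac{3}{40}
P(D|+) = P(+|D)P(D)/P(+) = \frac{82}{1125}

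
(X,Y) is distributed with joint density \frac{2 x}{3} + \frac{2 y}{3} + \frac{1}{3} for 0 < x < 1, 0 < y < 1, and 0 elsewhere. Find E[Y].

E[Y] = ∫_0^1 ∫_0^1 y × f(x,y) dx dy
= \frac{5}{9}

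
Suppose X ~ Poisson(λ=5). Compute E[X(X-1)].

E[X(X-1)] = E[X² - X] = E[X²] - E[X]
E[X] = 5
E[X²] = Var(X) + (E[X])² = 5 + (5)² = 30
E[X(X-1)] = 30 - 5 = 25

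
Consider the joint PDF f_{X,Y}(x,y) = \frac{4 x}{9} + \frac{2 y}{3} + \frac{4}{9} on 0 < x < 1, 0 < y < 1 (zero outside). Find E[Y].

E[Y] = ∫_0^1 ∫_0^1 y × f(x,y) dx dy
= \frac{5}{9}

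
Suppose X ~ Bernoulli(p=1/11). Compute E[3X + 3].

For X ~ Bernoulli(p=1/11):
E[X] = \frac{1}{11}
E[3X + 3] = 3 × E[X] + 3 = \frac{36}{11}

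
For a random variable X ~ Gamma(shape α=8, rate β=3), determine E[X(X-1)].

E[X(X-1)] = E[X² - X] = E[X²] - E[X]
E[X] = \frac{8}{3}
E[X²] = Var(X) + (E[X])² = \frac{8}{9} + (\frac{8}{3})² = 8
E[X(X-1)] = 8 - \frac{8}{3} = \frac{16}{3}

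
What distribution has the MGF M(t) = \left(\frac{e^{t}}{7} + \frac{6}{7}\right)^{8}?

The MGF M(t) = \left(\frac{e^{t}}{7} + \frac{6}{7}\right)^{8} is the standard form for the Binomial distribution.
Comparing with the known MGF formula identifies: Binomial(n=8, p=1/7)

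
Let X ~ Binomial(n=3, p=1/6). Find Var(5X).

For X ~ Binomial(n=3, p=1/6):
Var(X) = \frac{5}{12}
Var(5X) = (5)² × Var(X) = 25 × \frac{5}{12} = \frac{125}{12}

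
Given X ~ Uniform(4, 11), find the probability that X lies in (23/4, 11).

P(23/4 < X < 11) = ∫_{23/4}^{11} f(x) dx
where f(x) = \frac{1}{7}
= \frac{3}{4}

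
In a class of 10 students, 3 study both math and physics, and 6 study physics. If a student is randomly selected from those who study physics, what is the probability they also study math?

P(A ∩ B) = 3/10
P(B) = 6/10 = 3/5
P(A|B) = P(A ∩ B) / P(B) = (3/10) / (3/5) = 1/2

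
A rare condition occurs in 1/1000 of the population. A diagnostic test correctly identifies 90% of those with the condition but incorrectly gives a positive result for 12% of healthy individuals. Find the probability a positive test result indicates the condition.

Let D = the rare event, + = positive/flagged.
P(D) = 1/1000
P(+|D) = 90/100 = 9/10
P(+|D') = 12/100 = 3/25
P(+) = P(+|D)P(D) + P(+|D')P(D')
     = \frac{9}{10} × \frac{1}{1000} + \frac{3}{25} × \frac{999}{1000}
     = \frac{6039}{50000}
P(D|+) = P(+|D)P(D)/P(+) = \frac{5}{671}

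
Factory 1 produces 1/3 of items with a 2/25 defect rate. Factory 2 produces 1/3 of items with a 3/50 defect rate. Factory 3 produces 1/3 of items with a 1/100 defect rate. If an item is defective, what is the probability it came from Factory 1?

Using Bayes' theorem:
P(F1) = 1/3, P(D|F1) = 2/25
P(F2) = 1/3, P(D|F2) = 3/50
P(F3) = 1/3, P(D|F3) = 1/100
P(D) = P(D|F1)P(F1) + P(D|F2)P(F2) + P(D|F3)P(F3)
     = \frac{1}{20}
P(F1|D) = P(D|F1)P(F1) / P(D)
= \frac{8}{15}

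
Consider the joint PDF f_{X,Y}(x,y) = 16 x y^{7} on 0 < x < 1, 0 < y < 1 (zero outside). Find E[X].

E[X] = ∫_0^1 ∫_0^1 x × f(x,y) dy dx
= ∫_0^1 ∫_0^1 x × (16 x y^{7}) dy dx
= \frac{2}{3}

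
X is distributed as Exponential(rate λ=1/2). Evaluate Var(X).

For X ~ Exponential(rate λ=1/2):
Var(X) = 4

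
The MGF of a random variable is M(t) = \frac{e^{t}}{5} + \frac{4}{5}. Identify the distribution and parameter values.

The MGF M(t) = \frac{e^{t}}{5} + \frac{4}{5} is the standard form for the Bernoulli distribution.
Comparing with the known MGF formula identifies: Bernoulli(p=1/5)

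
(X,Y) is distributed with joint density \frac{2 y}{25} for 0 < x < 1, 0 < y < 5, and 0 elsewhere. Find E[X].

f_X(x) = ∫_0^5 \frac{2 y}{25} dy = 1
E[X] = ∫_0^1 x × (1) dx = \frac{1}{2}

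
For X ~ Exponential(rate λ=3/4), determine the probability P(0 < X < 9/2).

P(0 < X < 9/2) = ∫_{0}^{9/2} f(x) dx
where f(x) = \frac{3 e^{- \frac{3 x}{4}}}{4}
= 1 - e^{- \frac{27}{8}}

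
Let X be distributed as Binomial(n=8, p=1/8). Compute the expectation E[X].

For X ~ Binomial(n=8, p=1/8), the expected value is:
E[X] = 1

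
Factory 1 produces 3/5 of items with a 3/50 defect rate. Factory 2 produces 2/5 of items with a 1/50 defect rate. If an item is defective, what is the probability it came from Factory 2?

Using Bayes' theorem:
P(F1) = 3/5, P(D|F1) = 3/50
P(F2) = 2/5, P(D|F2) = 1/50
P(D) = P(D|F1)P(F1) + P(D|F2)P(F2)
     = \frac{11}{250}
P(F2|D) = P(D|F2)P(F2) / P(D)
= \frac{2}{11}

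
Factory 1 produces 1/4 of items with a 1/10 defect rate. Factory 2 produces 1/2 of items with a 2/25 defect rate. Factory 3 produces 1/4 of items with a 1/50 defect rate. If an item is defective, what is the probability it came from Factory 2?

Using Bayes' theorem:
P(F1) = 1/4, P(D|F1) = 1/10
P(F2) = 1/2, P(D|F2) = 2/25
P(F3) = 1/4, P(D|F3) = 1/50
P(D) = P(D|F1)P(F1) + P(D|F2)P(F2) + P(D|F3)P(F3)
     = \frac{7}{100}
P(F2|D) = P(D|F2)P(F2) / P(D)
= \frac{4}{7}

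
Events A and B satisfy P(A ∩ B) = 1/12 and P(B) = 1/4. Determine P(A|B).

P(A|B) = P(A ∩ B) / P(B)
= (1/12) / (1/4)
= 1/3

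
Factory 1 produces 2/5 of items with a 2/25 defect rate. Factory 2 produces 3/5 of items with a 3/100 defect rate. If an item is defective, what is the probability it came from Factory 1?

Using Bayes' theorem:
P(F1) = 2/5, P(D|F1) = 2/25
P(F2) = 3/5, P(D|F2) = 3/100
P(D) = P(D|F1)P(F1) + P(D|F2)P(F2)
     = \frac{1}{20}
P(F1|D) = P(D|F1)P(F1) / P(D)
= \frac{16}{25}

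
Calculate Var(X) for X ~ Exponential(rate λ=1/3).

For X ~ Exponential(rate λ=1/3):
Var(X) = 9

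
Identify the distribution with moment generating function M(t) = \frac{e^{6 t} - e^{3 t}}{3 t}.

The MGF M(t) = \frac{e^{6 t} - e^{3 t}}{3 t} is the standard form for the Uniform distribution.
Comparing with the known MGF formula identifies: Uniform(3, 6)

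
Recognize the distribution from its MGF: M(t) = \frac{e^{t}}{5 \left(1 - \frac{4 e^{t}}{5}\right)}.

The MGF M(t) = \frac{e^{t}}{5 \left(1 - \frac{4 e^{t}}{5}\right)} is the standard form for the Geometric distribution.
Comparing with the known MGF formula identifies: Geometric(p=1/5), X = trial number of first success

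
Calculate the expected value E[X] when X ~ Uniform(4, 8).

For X ~ Uniform(4, 8), the expected value is:
E[X] = 6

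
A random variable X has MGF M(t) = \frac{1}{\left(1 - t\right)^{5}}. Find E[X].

To find E[X], compute M^(1)(0):
M^(1)(t) = \frac{5}{\left(1 - t\right)^{6}}
M^(1)(0) = 5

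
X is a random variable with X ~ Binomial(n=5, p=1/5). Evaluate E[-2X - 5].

For X ~ Binomial(n=5, p=1/5):
E[X] = 1
E[-2X - 5] = -2 × E[X] - 5 = -7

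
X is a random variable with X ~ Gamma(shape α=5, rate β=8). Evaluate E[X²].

Using the identity E[X²] = Var(X) + (E[X])²:
E[X] = \frac{5}{8}
Var(X) = \frac{5}{64}
E[X²] = \frac{5}{64} + (\frac{5}{8})²
= \frac{15}{32}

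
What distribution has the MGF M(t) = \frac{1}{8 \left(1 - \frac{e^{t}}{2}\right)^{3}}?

The MGF M(t) = \frac{1}{8 \left(1 - \frac{e^{t}}{2}\right)^{3}} is the standard form for the NegativeBinomial distribution.
Comparing with the known MGF formula identifies: NegBin(r=3, p=1/2), X = failures before r-th success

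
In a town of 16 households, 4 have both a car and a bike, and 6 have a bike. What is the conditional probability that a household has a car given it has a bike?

P(A ∩ B) = 4/16 = 1/4
P(B) = 6/16 = 3/8
P(A|B) = P(A ∩ B) / P(B) = (1/4) / (3/8) = 2/3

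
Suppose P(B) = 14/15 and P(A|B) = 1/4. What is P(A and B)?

By definition, P(A|B) = P(A ∩ B) / P(B)
So P(A ∩ B) = P(A|B) × P(B)
= 1/4 × 14/15
= 7/30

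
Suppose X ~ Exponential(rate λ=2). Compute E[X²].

Using the identity E[X²] = Var(X) + (E[X])²:
E[X] = \frac{1}{2}
Var(X) = \frac{1}{4}
E[X²] = \frac{1}{4} + (\frac{1}{2})²
= \frac{1}{2}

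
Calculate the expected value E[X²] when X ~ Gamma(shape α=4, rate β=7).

Using the identity E[X²] = Var(X) + (E[X])²:
E[X] = \frac{4}{7}
Var(X) = \frac{4}{49}
E[X²] = \frac{4}{49} + (\frac{4}{7})²
= \frac{20}{49}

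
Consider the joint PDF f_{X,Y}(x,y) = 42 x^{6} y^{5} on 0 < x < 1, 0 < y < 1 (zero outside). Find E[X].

E[X] = ∫_0^1 ∫_0^1 x × f(x,y) dy dx
= ∫_0^1 ∫_0^1 x × (42 x^{6} y^{5}) dy dx
= \frac{7}{8}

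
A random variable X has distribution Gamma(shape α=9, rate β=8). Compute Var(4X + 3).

For X ~ Gamma(shape α=9, rate β=8):
Var(X) = \frac{9}{64}
Var(4X + 3) = (4)² × Var(X) = 16 × \frac{9}{64} = \frac{9}{4}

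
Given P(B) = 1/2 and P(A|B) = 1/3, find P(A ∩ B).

By definition, P(A|B) = P(A ∩ B) / P(B)
So P(A ∩ B) = P(A|B) × P(B)
= 1/3 × 1/2
= 1/6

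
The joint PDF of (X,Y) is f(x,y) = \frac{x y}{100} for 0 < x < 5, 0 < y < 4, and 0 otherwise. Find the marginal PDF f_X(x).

f_X(x) = ∫_0^4 f(x,y) dy
= ∫_0^4 \frac{x y}{100} dy
= \frac{2 x}{25} for 0 < x < 5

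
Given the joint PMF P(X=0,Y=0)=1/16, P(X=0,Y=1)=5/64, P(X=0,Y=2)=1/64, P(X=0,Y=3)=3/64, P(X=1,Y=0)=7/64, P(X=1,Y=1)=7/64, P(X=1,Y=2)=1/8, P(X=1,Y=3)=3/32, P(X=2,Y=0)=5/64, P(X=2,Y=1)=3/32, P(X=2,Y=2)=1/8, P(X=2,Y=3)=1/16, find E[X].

First find marginal of X:
P(X=0) = 13/64
P(X=1) = 7/16
P(X=2) = 23/64
E[X] = 0 × 13/64 + 1 × 7/16 + 2 × 23/64 = 37/32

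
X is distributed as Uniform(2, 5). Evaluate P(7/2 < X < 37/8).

P(7/2 < X < 37/8) = ∫_{7/2}^{37/8} f(x) dx
where f(x) = \frac{1}{3}
= \frac{3}{8}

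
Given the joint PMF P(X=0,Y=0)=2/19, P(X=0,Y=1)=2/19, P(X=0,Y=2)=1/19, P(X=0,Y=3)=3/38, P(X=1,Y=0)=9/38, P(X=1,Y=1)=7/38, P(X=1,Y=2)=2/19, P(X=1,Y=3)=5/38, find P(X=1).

P(X=1) = P(X=1,Y=0) + P(X=1,Y=1) + P(X=1,Y=2) + P(X=1,Y=3)
= 9/38 + 7/38 + 2/19 + 5/38
= 25/38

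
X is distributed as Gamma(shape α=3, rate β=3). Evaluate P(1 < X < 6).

P(1 < X < 6) = ∫_{1}^{6} f(x) dx
where f(x) = \frac{27 x^{2} e^{- 3 x}}{2}
= \frac{-362 + 17 e^{15}}{2 e^{18}}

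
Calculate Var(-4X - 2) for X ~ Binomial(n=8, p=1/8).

For X ~ Binomial(n=8, p=1/8):
Var(X) = \frac{7}{8}
Var(-4X - 2) = (-4)² × Var(X) = 16 × \frac{7}{8} = 14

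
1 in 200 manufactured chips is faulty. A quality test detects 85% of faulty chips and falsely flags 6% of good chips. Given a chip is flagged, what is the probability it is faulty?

Let D = the rare event, + = positive/flagged.
P(D) = 1/200
P(+|D) = 85/100 = 17/20
P(+|D') = 6/100 = 3/50
P(+) = P(+|D)P(D) + P(+|D')P(D')
     = \frac{17}{20} × \frac{1}{200} + \frac{3}{50} × \frac{199}{200}
     = \frac{1279}{20000}
P(D|+) = P(+|D)P(D)/P(+) = \frac{85}{1279}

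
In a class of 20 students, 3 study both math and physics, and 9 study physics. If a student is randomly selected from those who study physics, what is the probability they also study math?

P(A ∩ B) = 3/20
P(B) = 9/20
P(A|B) = P(A ∩ B) / P(B) = (3/20) / (9/20) = 1/3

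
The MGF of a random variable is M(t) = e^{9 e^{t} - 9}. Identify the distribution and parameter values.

The MGF M(t) = e^{9 e^{t} - 9} is the standard form for the Poisson distribution.
Comparing with the known MGF formula identifies: Poisson(λ=9)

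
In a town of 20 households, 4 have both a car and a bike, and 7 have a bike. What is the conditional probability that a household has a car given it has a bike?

P(A ∩ B) = 4/20 = 1/5
P(B) = 7/20
P(A|B) = P(A ∩ B) / P(B) = (1/5) / (7/20) = 4/7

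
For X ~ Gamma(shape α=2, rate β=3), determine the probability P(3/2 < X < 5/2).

P(3/2 < X < 5/2) = ∫_{3/2}^{5/2} f(x) dx
where f(x) = 9 x e^{- 3 x}
= \frac{-17 + 11 e^{3}}{2 e^{\frac{15}{2}}}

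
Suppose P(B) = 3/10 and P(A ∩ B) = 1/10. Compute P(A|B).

P(A|B) = P(A ∩ B) / P(B)
= (1/10) / (3/10)
= 1/3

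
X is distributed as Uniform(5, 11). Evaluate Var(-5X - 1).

For X ~ Uniform(5, 11):
Var(X) = 3
Var(-5X - 1) = (-5)² × Var(X) = 25 × 3 = 75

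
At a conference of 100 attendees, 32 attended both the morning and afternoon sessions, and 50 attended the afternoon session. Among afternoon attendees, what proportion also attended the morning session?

P(A ∩ B) = 32/100 = 8/25
P(B) = 50/100 = 1/2
P(A|B) = P(A ∩ B) / P(B) = (8/25) / (1/2) = 16/25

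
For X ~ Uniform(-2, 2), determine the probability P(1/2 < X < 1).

P(1/2 < X < 1) = ∫_{1/2}^{1} f(x) dx
where f(x) = \frac{1}{4}
= \frac{1}{8}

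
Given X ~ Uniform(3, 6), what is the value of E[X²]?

Using the identity E[X²] = Var(X) + (E[X])²:
E[X] = \frac{9}{2}
Var(X) = \frac{3}{4}
E[X²] = \frac{3}{4} + (\frac{9}{2})²
= 21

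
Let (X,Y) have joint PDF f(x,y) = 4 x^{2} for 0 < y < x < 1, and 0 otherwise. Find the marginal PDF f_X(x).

f_X(x) = ∫_0^x 4 x^{2} dy = 4 x^{3}
for 0 < x < 1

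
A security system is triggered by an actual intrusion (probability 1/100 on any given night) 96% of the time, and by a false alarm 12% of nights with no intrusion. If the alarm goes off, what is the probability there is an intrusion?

Let D = the rare event, + = positive/flagged.
P(D) = 1/100
P(+|D) = 96/100 = 24/25
P(+|D') = 12/100 = 3/25
P(+) = P(+|D)P(D) + P(+|D')P(D')
     = \frac{24}{25} × \frac{1}{100} + \frac{3}{25} × \frac{99}{100}
     = \frac{321}{2500}
P(D|+) = P(+|D)P(D)/P(+) = \frac{8}{107}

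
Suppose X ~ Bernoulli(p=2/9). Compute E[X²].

Using the identity E[X²] = Var(X) + (E[X])²:
E[X] = \frac{2}{9}
Var(X) = \frac{14}{81}
E[X²] = \frac{14}{81} + (\frac{2}{9})²
= \frac{2}{9}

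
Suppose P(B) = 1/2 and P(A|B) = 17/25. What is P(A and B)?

By definition, P(A|B) = P(A ∩ B) / P(B)
So P(A ∩ B) = P(A|B) × P(B)
= 17/25 × 1/2
= 17/50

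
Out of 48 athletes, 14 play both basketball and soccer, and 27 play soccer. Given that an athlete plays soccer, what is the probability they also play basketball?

P(A ∩ B) = 14/48 = 7/24
P(B) = 27/48 = 9/16
P(A|B) = P(A ∩ B) / P(B) = (7/24) / (9/16) = 14/27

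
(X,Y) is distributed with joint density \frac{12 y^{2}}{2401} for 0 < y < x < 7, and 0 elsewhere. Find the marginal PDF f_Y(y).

f_Y(y) = ∫_y^7 \frac{12 y^{2}}{2401} dx = \frac{12 y^{2} \left(7 - y\right)}{2401}
for 0 < y < 7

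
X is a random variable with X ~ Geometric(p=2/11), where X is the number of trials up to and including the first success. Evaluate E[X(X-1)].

E[X(X-1)] = E[X² - X] = E[X²] - E[X]
E[X] = \frac{11}{2}
E[X²] = Var(X) + (E[X])² = \frac{99}{4} + (\frac{11}{2})² = 55
E[X(X-1)] = 55 - \frac{11}{2} = \frac{99}{2}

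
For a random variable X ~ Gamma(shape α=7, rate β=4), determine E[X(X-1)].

E[X(X-1)] = E[X² - X] = E[X²] - E[X]
E[X] = \frac{7}{4}
E[X²] = Var(X) + (E[X])² = \frac{7}{16} + (\frac{7}{4})² = \frac{7}{2}
E[X(X-1)] = \frac{7}{2} - \frac{7}{4} = \frac{7}{4}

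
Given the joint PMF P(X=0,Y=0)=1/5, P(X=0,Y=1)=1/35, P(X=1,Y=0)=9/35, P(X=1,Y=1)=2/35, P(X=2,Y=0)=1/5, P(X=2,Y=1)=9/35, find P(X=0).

P(X=0) = P(X=0,Y=0) + P(X=0,Y=1)
= 1/5 + 1/35
= 8/35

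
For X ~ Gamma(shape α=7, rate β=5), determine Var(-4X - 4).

For X ~ Gamma(shape α=7, rate β=5):
Var(X) = \frac{7}{25}
Var(-4X - 4) = (-4)² × Var(X) = 16 × \frac{7}{25} = \frac{112}{25}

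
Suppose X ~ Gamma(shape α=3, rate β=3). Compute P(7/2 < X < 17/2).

P(7/2 < X < 17/2) = ∫_{7/2}^{17/2} f(x) dx
where f(x) = \frac{27 x^{2} e^{- 3 x}}{2}
= \frac{-2813 + 533 e^{15}}{8 e^{\frac{51}{2}}}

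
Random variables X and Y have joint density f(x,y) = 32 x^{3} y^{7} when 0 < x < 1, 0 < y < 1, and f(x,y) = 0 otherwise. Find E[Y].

E[Y] = ∫_0^1 ∫_0^1 y × f(x,y) dx dy
= \frac{8}{9}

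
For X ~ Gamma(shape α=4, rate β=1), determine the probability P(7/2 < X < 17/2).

P(7/2 < X < 17/2) = ∫_{7/2}^{17/2} f(x) dx
where f(x) = \frac{x^{3} e^{- x}}{6}
= \frac{-7103 + 853 e^{5}}{48 e^{\frac{17}{2}}}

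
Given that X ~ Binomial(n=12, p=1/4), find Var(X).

For X ~ Binomial(n=12, p=1/4):
Var(X) = \frac{9}{4}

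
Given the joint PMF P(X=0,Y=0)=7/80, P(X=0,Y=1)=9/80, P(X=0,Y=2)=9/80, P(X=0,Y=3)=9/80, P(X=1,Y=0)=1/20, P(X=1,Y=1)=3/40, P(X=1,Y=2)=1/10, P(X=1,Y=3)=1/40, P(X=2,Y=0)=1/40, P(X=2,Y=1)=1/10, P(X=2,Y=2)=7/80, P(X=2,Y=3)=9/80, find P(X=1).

P(X=1) = P(X=1,Y=0) + P(X=1,Y=1) + P(X=1,Y=2) + P(X=1,Y=3)
= 1/20 + 3/40 + 1/10 + 1/40
= 1/4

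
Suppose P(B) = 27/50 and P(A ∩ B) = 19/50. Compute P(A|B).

P(A|B) = P(A ∩ B) / P(B)
= (19/50) / (27/50)
= 19/27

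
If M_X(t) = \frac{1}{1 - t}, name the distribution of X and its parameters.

The MGF M(t) = \frac{1}{1 - t} is the standard form for the Exponential distribution.
Comparing with the known MGF formula identifies: Exponential(rate λ=1)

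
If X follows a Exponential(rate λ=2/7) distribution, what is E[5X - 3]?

For X ~ Exponential(rate λ=2/7):
E[X] = \frac{7}{2}
E[5X - 3] = 5 × E[X] - 3 = \frac{29}{2}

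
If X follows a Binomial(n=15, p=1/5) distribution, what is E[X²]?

Using the identity E[X²] = Var(X) + (E[X])²:
E[X] = 3
Var(X) = \frac{12}{5}
E[X²] = \frac{12}{5} + (3)²
= \frac{57}{5}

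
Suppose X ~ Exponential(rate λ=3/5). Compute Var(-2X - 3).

For X ~ Exponential(rate λ=3/5):
Var(X) = \frac{25}{9}
Var(-2X - 3) = (-2)² × Var(X) = 4 × \frac{25}{9} = \frac{100}{9}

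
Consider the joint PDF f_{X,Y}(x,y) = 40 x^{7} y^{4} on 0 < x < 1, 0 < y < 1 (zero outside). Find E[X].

E[X] = ∫_0^1 ∫_0^1 x × f(x,y) dy dx
= ∫_0^1 ∫_0^1 x × (40 x^{7} y^{4}) dy dx
= \frac{8}{9}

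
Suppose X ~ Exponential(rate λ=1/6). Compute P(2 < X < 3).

P(2 < X < 3) = ∫_{2}^{3} f(x) dx
where f(x) = \frac{e^{- \frac{x}{6}}}{6}
= - \frac{1}{e^{\frac{1}{2}}} + e^{- \frac{1}{3}}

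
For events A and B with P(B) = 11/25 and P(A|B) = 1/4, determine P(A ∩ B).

By definition, P(A|B) = P(A ∩ B) / P(B)
So P(A ∩ B) = P(A|B) × P(B)
= 1/4 × 11/25
= 11/100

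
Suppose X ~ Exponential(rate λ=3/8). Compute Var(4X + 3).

For X ~ Exponential(rate λ=3/8):
Var(X) = \frac{64}{9}
Var(4X + 3) = (4)² × Var(X) = 16 × \frac{64}{9} = \frac{1024}{9}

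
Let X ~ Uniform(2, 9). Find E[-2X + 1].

For X ~ Uniform(2, 9):
E[X] = \frac{11}{2}
E[-2X + 1] = -2 × E[X] + 1 = -10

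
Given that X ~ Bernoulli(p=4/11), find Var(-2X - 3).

For X ~ Bernoulli(p=4/11):
Var(X) = \frac{28}{121}
Var(-2X - 3) = (-2)² × Var(X) = 4 × \frac{28}{121} = \frac{112}{121}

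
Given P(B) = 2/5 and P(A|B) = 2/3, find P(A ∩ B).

By definition, P(A|B) = P(A ∩ B) / P(B)
So P(A ∩ B) = P(A|B) × P(B)
= 2/3 × 2/5
= 4/15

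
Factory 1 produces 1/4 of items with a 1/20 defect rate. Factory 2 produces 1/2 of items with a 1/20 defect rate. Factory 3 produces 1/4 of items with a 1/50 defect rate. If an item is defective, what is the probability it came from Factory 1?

Using Bayes' theorem:
P(F1) = 1/4, P(D|F1) = 1/20
P(F2) = 1/2, P(D|F2) = 1/20
P(F3) = 1/4, P(D|F3) = 1/50
P(D) = P(D|F1)P(F1) + P(D|F2)P(F2) + P(D|F3)P(F3)
     = \frac{17}{400}
P(F1|D) = P(D|F1)P(F1) / P(D)
= \frac{5}{17}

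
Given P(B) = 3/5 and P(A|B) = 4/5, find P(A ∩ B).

By definition, P(A|B) = P(A ∩ B) / P(B)
So P(A ∩ B) = P(A|B) × P(B)
= 4/5 × 3/5
= 12/25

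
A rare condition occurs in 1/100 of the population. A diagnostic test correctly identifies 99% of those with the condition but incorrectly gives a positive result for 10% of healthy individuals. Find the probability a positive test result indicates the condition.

Let D = the rare event, + = positive/flagged.
P(D) = 1/100
P(+|D) = 99/100
P(+|D') = 10/100 = 1/10
P(+) = P(+|D)P(D) + P(+|D')P(D')
     = \frac{99}{100} × \frac{1}{100} + \frac{1}{10} × \frac{99}{100}
     = \frac{1089}{10000}
P(D|+) = P(+|D)P(D)/P(+) = \frac{1}{11}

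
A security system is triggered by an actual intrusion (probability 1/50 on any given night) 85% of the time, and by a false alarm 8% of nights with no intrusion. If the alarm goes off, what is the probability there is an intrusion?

Let D = the rare event, + = positive/flagged.
P(D) = 1/50
P(+|D) = 85/100 = 17/20
P(+|D') = 8/100 = 2/25
P(+) = P(+|D)P(D) + P(+|D')P(D')
     = \frac{17}{20} × \frac{1}{50} + \frac{2}{25} × \frac{49}{50}
     = \frac{477}{5000}
P(D|+) = P(+|D)P(D)/P(+) = \frac{85}{477}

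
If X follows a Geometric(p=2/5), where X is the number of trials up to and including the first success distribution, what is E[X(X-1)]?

E[X(X-1)] = E[X² - X] = E[X²] - E[X]
E[X] = \frac{5}{2}
E[X²] = Var(X) + (E[X])² = \frac{15}{4} + (\frac{5}{2})² = 10
E[X(X-1)] = 10 - \frac{5}{2} = \frac{15}{2}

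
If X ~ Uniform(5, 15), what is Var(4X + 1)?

For X ~ Uniform(5, 15):
Var(X) = \frac{25}{3}
Var(4X + 1) = (4)² × Var(X) = 16 × \frac{25}{3} = \frac{400}{3}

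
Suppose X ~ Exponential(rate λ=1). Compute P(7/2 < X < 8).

P(7/2 < X < 8) = ∫_{7/2}^{8} f(x) dx
where f(x) = e^{- x}
= - \frac{1}{e^{8}} + e^{- \frac{7}{2}}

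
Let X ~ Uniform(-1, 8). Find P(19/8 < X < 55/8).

P(19/8 < X < 55/8) = ∫_{19/8}^{55/8} f(x) dx
where f(x) = \frac{1}{9}
= \frac{1}{2}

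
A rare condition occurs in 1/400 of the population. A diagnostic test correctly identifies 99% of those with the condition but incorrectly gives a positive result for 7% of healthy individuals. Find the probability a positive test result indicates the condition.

Let D = the rare event, + = positive/flagged.
P(D) = 1/400
P(+|D) = 99/100
P(+|D') = 7/100
P(+) = P(+|D)P(D) + P(+|D')P(D')
     = \frac{99}{100} × \frac{1}{400} + \frac{7}{100} × \frac{399}{400}
     = \frac{723}{10000}
P(D|+) = P(+|D)P(D)/P(+) = \frac{33}{964}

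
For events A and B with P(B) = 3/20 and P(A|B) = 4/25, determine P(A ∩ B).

By definition, P(A|B) = P(A ∩ B) / P(B)
So P(A ∩ B) = P(A|B) × P(B)
= 4/25 × 3/20
= 3/125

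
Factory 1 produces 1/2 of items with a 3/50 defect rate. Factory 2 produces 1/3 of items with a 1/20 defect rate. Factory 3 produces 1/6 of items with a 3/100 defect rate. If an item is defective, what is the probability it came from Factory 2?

Using Bayes' theorem:
P(F1) = 1/2, P(D|F1) = 3/50
P(F2) = 1/3, P(D|F2) = 1/20
P(F3) = 1/6, P(D|F3) = 3/100
P(D) = P(D|F1)P(F1) + P(D|F2)P(F2) + P(D|F3)P(F3)
     = \frac{31}{600}
P(F2|D) = P(D|F2)P(F2) / P(D)
= \frac{10}{31}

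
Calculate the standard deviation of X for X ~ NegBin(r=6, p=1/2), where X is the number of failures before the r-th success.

For X ~ NegBin(r=6, p=1/2), where X is the number of failures before the r-th success:
Var(X) = 12
SD(X) = √(Var(X)) = √(12) = 2 \sqrt{3}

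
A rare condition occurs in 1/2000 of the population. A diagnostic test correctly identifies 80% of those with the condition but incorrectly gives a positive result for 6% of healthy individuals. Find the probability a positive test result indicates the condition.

Let D = the rare event, + = positive/flagged.
P(D) = 1/2000
P(+|D) = 80/100 = 4/5
P(+|D') = 6/100 = 3/50
P(+) = P(+|D)P(D) + P(+|D')P(D')
     = \frac{4}{5} × \frac{1}{2000} + \frac{3}{50} × \frac{1999}{2000}
     = \frac{6037}{100000}
P(D|+) = P(+|D)P(D)/P(+) = \frac{40}{6037}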